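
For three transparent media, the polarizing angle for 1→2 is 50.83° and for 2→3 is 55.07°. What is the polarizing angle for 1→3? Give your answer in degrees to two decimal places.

θ_B ≈ 60.36°

Each Brewster angle gives a ratio: n₂/n₁ = tan 50.83° = 1.2274, n₃/n₂ = tan 55.07° = 1.4319.
So n₃/n₁ = (n₂/n₁)(n₃/n₂) = 1.2274 × 1.4319 = 1.7575.
θ_B(1→3) = arctan(1.7575) = 60.36°.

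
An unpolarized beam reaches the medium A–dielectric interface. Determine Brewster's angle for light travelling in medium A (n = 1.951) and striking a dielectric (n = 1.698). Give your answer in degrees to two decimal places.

θ_B ≈ 41.03°

Brewster's condition: tan θ_B = n₂/n₁ = 1.698/1.951 = 0.8703.
θ_B = arctan(0.8703) = 41.03°.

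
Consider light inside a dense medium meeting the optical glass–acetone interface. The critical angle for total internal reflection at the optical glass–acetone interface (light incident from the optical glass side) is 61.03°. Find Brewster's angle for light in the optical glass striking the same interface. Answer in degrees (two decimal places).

At the critical angle sin θ_c = n₂/n₁, giving n₂/n₁ = sin 61.03° = 0.8749.
Then tan θ_B = n₂/n₁ = 0.8749, so θ_B = arctan 0.8749 = 41.18°.

θ_B ≈ 41.18°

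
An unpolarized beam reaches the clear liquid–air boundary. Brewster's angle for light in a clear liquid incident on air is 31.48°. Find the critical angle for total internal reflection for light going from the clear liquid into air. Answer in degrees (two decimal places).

tan θ_B = n₂/n₁ = tan 31.48° = 0.6123.
Total internal reflection: sin θ_c = n₂/n₁ = 0.6123.
θ_c = arcsin(0.6123) = 37.76°.

θ_c ≈ 37.76°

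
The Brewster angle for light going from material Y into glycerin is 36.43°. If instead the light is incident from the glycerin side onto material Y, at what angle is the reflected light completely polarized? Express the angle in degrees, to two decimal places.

θ_B' ≈ 53.57°

tan θ_B' = n₁/n₂ = 1/tan θ_B, so θ_B' = 90° − θ_B.
θ_B' = 90° − 36.43° = 53.57°.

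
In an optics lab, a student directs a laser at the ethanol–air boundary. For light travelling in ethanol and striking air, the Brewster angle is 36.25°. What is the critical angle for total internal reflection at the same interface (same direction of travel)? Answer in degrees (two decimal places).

θ_c ≈ 47.16°

tan θ_B = n₂/n₁ = tan 36.25° = 0.7332.
Total internal reflection: sin θ_c = n₂/n₁ = 0.7332.
θ_c = arcsin(0.7332) = 47.16°.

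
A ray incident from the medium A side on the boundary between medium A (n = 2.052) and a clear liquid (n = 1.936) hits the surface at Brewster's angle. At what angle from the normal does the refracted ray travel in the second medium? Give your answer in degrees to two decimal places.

θ_t ≈ 46.67°

θ_B = arctan(n₂/n₁) = arctan(1.936/2.052) = 43.33°.
The refracted ray is perpendicular to the reflected ray, so θ_t = 90° − θ_B = 46.67°.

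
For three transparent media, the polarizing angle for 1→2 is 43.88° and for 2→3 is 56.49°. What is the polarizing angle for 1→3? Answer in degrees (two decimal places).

θ_B ≈ 55.45°

n₂/n₁ = tan 43.88° = 0.9616 and n₃/n₂ = tan 56.49° = 1.5103.
Multiplying, n₃/n₁ = 0.9616 × 1.5103 = 1.4523, and θ_B(1→3) = arctan 1.4523 = 55.45°.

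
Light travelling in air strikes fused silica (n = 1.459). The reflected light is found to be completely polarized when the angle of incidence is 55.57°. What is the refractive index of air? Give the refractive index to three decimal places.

At the polarizing angle, tan θ_B = n₂/n₁ with n₁ on the incident side (air) and n₂ on the transmitted side (fused silica).
n₁ = n₂ / tan θ_B = 1.459 / tan 55.57° = 1.000.

n ≈ 1.000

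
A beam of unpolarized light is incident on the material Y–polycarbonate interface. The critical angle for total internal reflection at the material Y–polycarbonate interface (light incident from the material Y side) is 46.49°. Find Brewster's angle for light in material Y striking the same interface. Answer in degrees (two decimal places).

θ_B ≈ 35.95°

At the critical angle sin θ_c = n₂/n₁, giving n₂/n₁ = sin 46.49° = 0.7253.
Then tan θ_B = n₂/n₁ = 0.7253, so θ_B = arctan 0.7253 = 35.95°.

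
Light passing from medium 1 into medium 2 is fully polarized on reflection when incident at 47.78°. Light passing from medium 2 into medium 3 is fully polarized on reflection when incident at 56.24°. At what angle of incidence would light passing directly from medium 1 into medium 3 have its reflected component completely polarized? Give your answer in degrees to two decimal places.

θ_B ≈ 58.76°

Each Brewster angle gives a ratio: n₂/n₁ = tan 47.78° = 1.1021, n₃/n₂ = tan 56.24° = 1.4960.
So n₃/n₁ = (n₂/n₁)(n₃/n₂) = 1.1021 × 1.4960 = 1.6487.
θ_B(1→3) = arctan(1.6487) = 58.76°.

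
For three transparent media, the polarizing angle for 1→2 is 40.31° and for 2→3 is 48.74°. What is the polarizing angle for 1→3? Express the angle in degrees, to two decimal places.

n₂/n₁ = tan 40.31° = 0.8484 and n₃/n₂ = tan 48.74° = 1.1399.
So n₃/n₁ = (n₂/n₁)(n₃/n₂) = 0.8484 × 1.1399 = 0.9670.
θ_B(1→3) = arctan(0.9670) = 44.04°.

θ_B ≈ 44.04°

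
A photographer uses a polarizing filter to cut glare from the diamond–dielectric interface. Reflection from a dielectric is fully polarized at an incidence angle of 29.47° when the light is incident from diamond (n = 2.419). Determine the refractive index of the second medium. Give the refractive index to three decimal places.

n ≈ 1.367

At Brewster's angle, tan θ_B = n₂/n₁ with n₁ on the incident side (diamond) and n₂ on the transmitted side (a dielectric).
n₂ = n₁ tan θ_B = 2.419 × tan 29.47° = 1.367.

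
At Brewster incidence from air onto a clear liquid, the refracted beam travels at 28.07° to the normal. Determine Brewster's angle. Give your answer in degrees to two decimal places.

Brewster's condition makes the reflected and refracted beams perpendicular: θ_B + θ_t = 90°.
θ_B = 90° − 28.07° = 61.93°.

θ_B ≈ 61.93°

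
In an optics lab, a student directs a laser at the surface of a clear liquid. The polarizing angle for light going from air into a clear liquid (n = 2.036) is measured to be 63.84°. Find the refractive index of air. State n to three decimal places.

Brewster's law: tan θ_B = n₂/n₁ (light incident in air, refracted into a clear liquid).
n₁ = n₂ / tan θ_B = 2.036 / tan 63.84° = 1.000.

n ≈ 1.000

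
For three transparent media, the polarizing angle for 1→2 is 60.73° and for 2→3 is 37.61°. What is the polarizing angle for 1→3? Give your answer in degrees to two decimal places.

Each Brewster angle gives a ratio: n₂/n₁ = tan 60.73° = 1.7842, n₃/n₂ = tan 37.61° = 0.7704.
Multiplying, n₃/n₁ = 1.7842 × 0.7704 = 1.3745, and θ_B(1→3) = arctan 1.3745 = 53.96°.

θ_B ≈ 53.96°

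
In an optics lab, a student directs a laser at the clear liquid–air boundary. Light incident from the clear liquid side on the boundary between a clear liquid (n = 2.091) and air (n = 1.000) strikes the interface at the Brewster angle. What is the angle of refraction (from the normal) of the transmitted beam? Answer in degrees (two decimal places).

θ_t ≈ 64.44°

θ_B = arctan(n₂/n₁) = arctan(1.000/2.091) = 25.56°.
Since θ_B + θ_t = 90° at Brewster incidence, θ_t = 90° − 25.56° = 64.44°.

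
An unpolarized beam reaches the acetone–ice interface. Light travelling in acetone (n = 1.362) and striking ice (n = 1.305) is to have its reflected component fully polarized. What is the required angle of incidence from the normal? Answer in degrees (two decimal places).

At Brewster's angle the reflected and refracted rays are perpendicular, which with Snell's law gives tan θ_B = n₂/n₁.
Here n₂/n₁ = 1.305/1.362 = 0.9581, and Brewster's law gives tan θ_B = n₂/n₁. Taking the arctangent, θ_B = 43.78°.

θ_B ≈ 43.78°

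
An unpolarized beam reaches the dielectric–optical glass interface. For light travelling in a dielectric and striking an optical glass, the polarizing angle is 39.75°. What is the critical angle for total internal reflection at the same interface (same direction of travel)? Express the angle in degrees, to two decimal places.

From Brewster, n₂/n₁ = tan θ_B = tan 39.75° = 0.8317.
Then sin θ_c = n₂/n₁ = 0.8317, so θ_c = arcsin 0.8317 = 56.27°.

θ_c ≈ 56.27°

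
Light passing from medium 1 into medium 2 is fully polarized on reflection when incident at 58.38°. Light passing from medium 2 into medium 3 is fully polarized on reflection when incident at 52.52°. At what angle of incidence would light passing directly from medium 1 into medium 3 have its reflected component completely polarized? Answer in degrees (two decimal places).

Each Brewster angle gives a ratio: n₂/n₁ = tan 58.38° = 1.6242, n₃/n₂ = tan 52.52° = 1.3042.
Multiplying, n₃/n₁ = 1.6242 × 1.3042 = 2.1182, and θ_B(1→3) = arctan 2.1182 = 64.73°.

θ_B ≈ 64.73°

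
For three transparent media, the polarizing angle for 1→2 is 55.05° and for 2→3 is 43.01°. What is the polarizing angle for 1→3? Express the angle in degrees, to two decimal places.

tan θ_B(1→2) = n₂/n₁ = tan 55.05° = 1.4308.
tan θ_B(2→3) = n₃/n₂ = tan 43.01° = 0.9328.
So n₃/n₁ = (n₂/n₁)(n₃/n₂) = 1.4308 × 0.9328 = 1.3347.
θ_B(1→3) = arctan(1.3347) = 53.16°.

θ_B ≈ 53.16°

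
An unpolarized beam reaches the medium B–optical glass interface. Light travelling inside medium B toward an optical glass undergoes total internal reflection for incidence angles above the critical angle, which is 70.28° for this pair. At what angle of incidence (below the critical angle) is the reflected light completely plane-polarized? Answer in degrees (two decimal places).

θ_B ≈ 43.27°

sin θ_c = n₂/n₁, so n₂/n₁ = sin 70.28° = 0.9414.
Brewster: tan θ_B = n₂/n₁ = 0.9414.
θ_B = arctan(0.9414) = 43.27°.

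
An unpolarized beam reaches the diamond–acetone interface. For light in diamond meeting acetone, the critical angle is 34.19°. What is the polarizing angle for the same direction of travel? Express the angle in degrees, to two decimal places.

sin θ_c = n₂/n₁, so n₂/n₁ = sin 34.19° = 0.5619.
Brewster: tan θ_B = n₂/n₁ = 0.5619.
θ_B = arctan(0.5619) = 29.33°.

θ_B ≈ 29.33°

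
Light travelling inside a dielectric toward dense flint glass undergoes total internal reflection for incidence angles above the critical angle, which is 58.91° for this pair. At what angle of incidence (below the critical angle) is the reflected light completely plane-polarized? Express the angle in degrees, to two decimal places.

sin θ_c = n₂/n₁, so n₂/n₁ = sin 58.91° = 0.8564.
Brewster: tan θ_B = n₂/n₁ = 0.8564.
θ_B = arctan(0.8564) = 40.58°.

θ_B ≈ 40.58°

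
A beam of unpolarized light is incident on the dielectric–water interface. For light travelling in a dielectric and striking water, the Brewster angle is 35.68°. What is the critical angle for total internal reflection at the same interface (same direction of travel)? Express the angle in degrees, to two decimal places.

From Brewster, n₂/n₁ = tan θ_B = tan 35.68° = 0.7180.
Then sin θ_c = n₂/n₁ = 0.7180, so θ_c = arcsin 0.7180 = 45.89°.

θ_c ≈ 45.89°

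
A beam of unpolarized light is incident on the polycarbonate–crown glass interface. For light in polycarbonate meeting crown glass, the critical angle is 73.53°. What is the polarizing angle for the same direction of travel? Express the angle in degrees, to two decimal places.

n₂/n₁ = sin θ_c = sin 73.53° = 0.9590.
tan θ_B equals the same ratio, so θ_B = arctan(0.9590) = 43.80°.

θ_B ≈ 43.80°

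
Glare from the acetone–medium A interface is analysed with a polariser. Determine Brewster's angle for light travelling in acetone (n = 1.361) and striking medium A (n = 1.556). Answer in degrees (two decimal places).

tan θ_B = n₂/n₁ = 1.556/1.361 = 1.1433.
So θ_B = arctan 1.1433 = 48.82°.

θ_B ≈ 48.82°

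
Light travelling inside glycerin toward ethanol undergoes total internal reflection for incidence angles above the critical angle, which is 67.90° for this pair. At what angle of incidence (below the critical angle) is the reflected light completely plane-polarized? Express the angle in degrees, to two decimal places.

n₂/n₁ = sin θ_c = sin 67.90° = 0.9265.
tan θ_B equals the same ratio, so θ_B = arctan(0.9265) = 42.82°.

θ_B ≈ 42.82°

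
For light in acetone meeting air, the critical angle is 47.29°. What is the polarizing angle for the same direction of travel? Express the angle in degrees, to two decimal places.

θ_B ≈ 36.31°

sin θ_c = n₂/n₁, so n₂/n₁ = sin 47.29° = 0.7348.
Brewster: tan θ_B = n₂/n₁ = 0.7348.
θ_B = arctan(0.7348) = 36.31°.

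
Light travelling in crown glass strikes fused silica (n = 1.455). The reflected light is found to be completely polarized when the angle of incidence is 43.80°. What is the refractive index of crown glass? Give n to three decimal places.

n ≈ 1.517

Full polarization of the reflected beam means tan θ_B = n₂/n₁, where n₁ is the incident medium (crown glass).
n₁ = n₂ / tan θ_B = 1.455 / tan 43.80° = 1.517.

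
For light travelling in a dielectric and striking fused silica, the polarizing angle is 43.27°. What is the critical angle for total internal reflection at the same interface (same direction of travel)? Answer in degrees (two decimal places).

θ_c ≈ 70.28°

From Brewster, n₂/n₁ = tan θ_B = tan 43.27° = 0.9414.
Then sin θ_c = n₂/n₁ = 0.9414, so θ_c = arcsin 0.9414 = 70.28°.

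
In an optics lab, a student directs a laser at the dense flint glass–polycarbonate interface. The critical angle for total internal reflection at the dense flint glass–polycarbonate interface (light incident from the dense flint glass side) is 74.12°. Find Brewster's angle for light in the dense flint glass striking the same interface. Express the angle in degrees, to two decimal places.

θ_B ≈ 43.89°

sin θ_c = n₂/n₁, so n₂/n₁ = sin 74.12° = 0.9618.
Brewster: tan θ_B = n₂/n₁ = 0.9618.
θ_B = arctan(0.9618) = 43.89°.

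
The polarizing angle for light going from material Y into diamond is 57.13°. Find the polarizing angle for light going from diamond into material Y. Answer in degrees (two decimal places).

Reversing the direction swaps n₁ and n₂, so tan θ_B' = 1/tan θ_B and θ_B' = 90° − θ_B.
Hence θ_B' = 90° − 57.13° = 32.87°.

θ_B' ≈ 32.87°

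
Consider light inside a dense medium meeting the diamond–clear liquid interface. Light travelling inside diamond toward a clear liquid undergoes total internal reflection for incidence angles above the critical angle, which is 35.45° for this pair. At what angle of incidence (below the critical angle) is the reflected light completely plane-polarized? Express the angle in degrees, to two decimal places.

θ_B ≈ 30.11°

sin θ_c = n₂/n₁, so n₂/n₁ = sin 35.45° = 0.5800.
Brewster: tan θ_B = n₂/n₁ = 0.5800.
θ_B = arctan(0.5800) = 30.11°.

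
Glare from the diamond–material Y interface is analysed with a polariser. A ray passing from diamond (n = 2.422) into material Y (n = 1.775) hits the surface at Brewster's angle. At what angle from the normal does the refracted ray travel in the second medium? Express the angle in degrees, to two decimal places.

tan θ_B = n₂/n₁ = 1.775/2.422 = 0.7329, so θ_B = 36.24°.
The refracted ray is perpendicular to the reflected ray, so θ_t = 90° − θ_B = 53.76°.

θ_t ≈ 53.76°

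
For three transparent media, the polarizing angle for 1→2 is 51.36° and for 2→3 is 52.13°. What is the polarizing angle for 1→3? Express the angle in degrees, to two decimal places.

θ_B ≈ 58.13°

Each Brewster angle gives a ratio: n₂/n₁ = tan 51.36° = 1.2509, n₃/n₂ = tan 52.13° = 1.2859.
Multiplying, n₃/n₁ = 1.2509 × 1.2859 = 1.6086, and θ_B(1→3) = arctan 1.6086 = 58.13°.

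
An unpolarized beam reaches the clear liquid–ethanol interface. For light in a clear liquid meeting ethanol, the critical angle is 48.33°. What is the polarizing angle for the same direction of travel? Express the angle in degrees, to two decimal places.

θ_B ≈ 36.76°

n₂/n₁ = sin θ_c = sin 48.33° = 0.7470.
tan θ_B equals the same ratio, so θ_B = arctan(0.7470) = 36.76°.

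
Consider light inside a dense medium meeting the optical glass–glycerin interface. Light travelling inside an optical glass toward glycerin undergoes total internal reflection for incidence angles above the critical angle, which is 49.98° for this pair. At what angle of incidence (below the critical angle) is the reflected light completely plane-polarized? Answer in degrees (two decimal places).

θ_B ≈ 37.45°

At the critical angle sin θ_c = n₂/n₁, giving n₂/n₁ = sin 49.98° = 0.7658.
Then tan θ_B = n₂/n₁ = 0.7658, so θ_B = arctan 0.7658 = 37.45°.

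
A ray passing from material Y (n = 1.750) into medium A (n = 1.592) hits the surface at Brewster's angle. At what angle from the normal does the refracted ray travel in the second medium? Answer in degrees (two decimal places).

θ_B = arctan(n₂/n₁) = arctan(1.592/1.750) = 42.29°.
Since θ_B + θ_t = 90° at Brewster incidence, θ_t = 90° − 42.29° = 47.71°.

θ_t ≈ 47.71°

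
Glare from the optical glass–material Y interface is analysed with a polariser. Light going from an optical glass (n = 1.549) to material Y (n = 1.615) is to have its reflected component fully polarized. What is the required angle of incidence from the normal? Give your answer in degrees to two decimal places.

tan θ_B = n₂/n₁ = 1.615/1.549 = 1.0426. Taking the arctangent, θ_B = 46.19°.

θ_B ≈ 46.19°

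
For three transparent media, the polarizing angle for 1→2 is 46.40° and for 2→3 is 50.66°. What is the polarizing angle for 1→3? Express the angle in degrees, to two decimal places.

θ_B ≈ 52.03°

n₂/n₁ = tan 46.40° = 1.0501 and n₃/n₂ = tan 50.66° = 1.2200.
Multiplying, n₃/n₁ = 1.0501 × 1.2200 = 1.2811, and θ_B(1→3) = arctan 1.2811 = 52.03°.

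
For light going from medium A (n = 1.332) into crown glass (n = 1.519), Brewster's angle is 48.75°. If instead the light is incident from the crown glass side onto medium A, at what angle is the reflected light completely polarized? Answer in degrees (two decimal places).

θ_B' ≈ 41.25°

Reversing the direction swaps n₁ and n₂, so tan θ_B' = 1/tan θ_B and θ_B' = 90° − θ_B.
Hence θ_B' = 90° − 48.75° = 41.25°.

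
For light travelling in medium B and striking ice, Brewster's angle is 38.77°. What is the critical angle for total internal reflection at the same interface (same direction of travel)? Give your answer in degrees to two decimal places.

tan θ_B = n₂/n₁ = tan 38.77° = 0.8032.
Total internal reflection: sin θ_c = n₂/n₁ = 0.8032.
θ_c = arcsin(0.8032) = 53.43°.

θ_c ≈ 53.43°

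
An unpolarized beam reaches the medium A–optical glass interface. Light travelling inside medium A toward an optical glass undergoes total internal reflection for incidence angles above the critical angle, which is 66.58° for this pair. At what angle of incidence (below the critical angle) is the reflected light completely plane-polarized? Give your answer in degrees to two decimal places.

θ_B ≈ 42.54°

sin θ_c = n₂/n₁, so n₂/n₁ = sin 66.58° = 0.9176.
Brewster: tan θ_B = n₂/n₁ = 0.9176.
θ_B = arctan(0.9176) = 42.54°.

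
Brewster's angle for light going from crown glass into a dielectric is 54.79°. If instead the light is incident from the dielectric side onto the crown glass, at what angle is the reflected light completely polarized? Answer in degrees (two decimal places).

The two Brewster angles are complementary: θ_B' = 90° − θ_B = 90° − 54.79° = 35.21°.

θ_B' ≈ 35.21°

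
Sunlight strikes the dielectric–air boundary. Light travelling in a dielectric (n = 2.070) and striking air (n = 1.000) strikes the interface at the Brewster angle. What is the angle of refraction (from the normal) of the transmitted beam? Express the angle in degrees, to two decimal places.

tan θ_B = n₂/n₁ = 1.000/2.070 = 0.4831, so θ_B = 25.78°.
The refracted ray is perpendicular to the reflected ray, so θ_t = 90° − θ_B = 64.22°.

θ_t ≈ 64.22°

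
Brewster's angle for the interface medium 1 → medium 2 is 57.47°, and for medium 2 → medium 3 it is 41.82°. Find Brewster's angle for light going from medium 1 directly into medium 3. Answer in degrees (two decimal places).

n₂/n₁ = tan 57.47° = 1.5679 and n₃/n₂ = tan 41.82° = 0.8947.
n₃/n₁ = 1.4028. Then tan θ_B(1→3) = n₃/n₁, so θ_B(1→3) = arctan(1.4028) = 54.52°.

θ_B ≈ 54.52°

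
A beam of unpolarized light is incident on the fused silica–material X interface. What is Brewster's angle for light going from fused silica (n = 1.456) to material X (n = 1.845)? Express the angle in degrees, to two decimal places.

θ_B ≈ 51.72°

At Brewster's angle the reflected and refracted rays are perpendicular, which with Snell's law gives tan θ_B = n₂/n₁.
tan θ_B = n₂/n₁ = 1.845/1.456 = 1.2672.
So θ_B = arctan 1.2672 = 51.72°.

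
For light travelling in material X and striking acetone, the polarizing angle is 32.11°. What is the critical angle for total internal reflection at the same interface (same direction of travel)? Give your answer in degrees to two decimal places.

θ_c ≈ 38.87°

From Brewster, n₂/n₁ = tan θ_B = tan 32.11° = 0.6275.
Then sin θ_c = n₂/n₁ = 0.6275, so θ_c = arcsin 0.6275 = 38.87°.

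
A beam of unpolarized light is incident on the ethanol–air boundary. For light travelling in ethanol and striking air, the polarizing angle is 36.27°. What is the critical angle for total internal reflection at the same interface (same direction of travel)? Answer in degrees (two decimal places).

n₂/n₁ = tan 36.27° = 0.7338; the critical angle satisfies sin θ_c = n₂/n₁.
θ_c = arcsin(0.7338) = 47.20°.

θ_c ≈ 47.20°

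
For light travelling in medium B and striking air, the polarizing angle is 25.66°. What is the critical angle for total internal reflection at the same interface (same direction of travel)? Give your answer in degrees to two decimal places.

θ_c ≈ 28.71°

tan θ_B = n₂/n₁ = tan 25.66° = 0.4804.
Total internal reflection: sin θ_c = n₂/n₁ = 0.4804.
θ_c = arcsin(0.4804) = 28.71°.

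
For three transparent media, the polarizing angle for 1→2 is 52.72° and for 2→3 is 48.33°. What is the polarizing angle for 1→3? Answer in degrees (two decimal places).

θ_B ≈ 55.88°

n₂/n₁ = tan 52.72° = 1.3136 and n₃/n₂ = tan 48.33° = 1.1236.
So n₃/n₁ = (n₂/n₁)(n₃/n₂) = 1.3136 × 1.1236 = 1.4760.
θ_B(1→3) = arctan(1.4760) = 55.88°.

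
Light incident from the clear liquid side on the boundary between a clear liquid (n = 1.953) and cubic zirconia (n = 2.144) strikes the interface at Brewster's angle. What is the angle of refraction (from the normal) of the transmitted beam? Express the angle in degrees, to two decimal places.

θ_B = arctan(n₂/n₁) = arctan(2.144/1.953) = 47.67°.
Since θ_B + θ_t = 90° at Brewster incidence, θ_t = 90° − 47.67° = 42.33°.

θ_t ≈ 42.33°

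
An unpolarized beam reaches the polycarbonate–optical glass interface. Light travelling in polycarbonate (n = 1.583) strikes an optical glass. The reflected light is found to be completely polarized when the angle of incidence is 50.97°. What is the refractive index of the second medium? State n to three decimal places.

At the polarizing angle, tan θ_B = n₂/n₁ with n₁ on the incident side (polycarbonate) and n₂ on the transmitted side (an optical glass).
n₂ = n₁ tan θ_B = 1.583 × tan 50.97° = 1.953.

n ≈ 1.953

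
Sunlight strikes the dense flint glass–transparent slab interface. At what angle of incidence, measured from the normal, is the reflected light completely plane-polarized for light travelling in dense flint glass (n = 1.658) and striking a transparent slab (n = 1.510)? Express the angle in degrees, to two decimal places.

Brewster's condition: tan θ_B = n₂/n₁ = 1.510/1.658 = 0.9107.
So θ_B = arctan 0.9107 = 42.33°.

θ_B ≈ 42.33°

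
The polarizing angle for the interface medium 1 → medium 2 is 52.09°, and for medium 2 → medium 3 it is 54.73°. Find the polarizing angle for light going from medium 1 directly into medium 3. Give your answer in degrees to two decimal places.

θ_B ≈ 61.15°

tan θ_B(1→2) = n₂/n₁ = tan 52.09° = 1.2841.
tan θ_B(2→3) = n₃/n₂ = tan 54.73° = 1.4139.
n₃/n₁ = 1.8156. Then tan θ_B(1→3) = n₃/n₁, so θ_B(1→3) = arctan(1.8156) = 61.15°.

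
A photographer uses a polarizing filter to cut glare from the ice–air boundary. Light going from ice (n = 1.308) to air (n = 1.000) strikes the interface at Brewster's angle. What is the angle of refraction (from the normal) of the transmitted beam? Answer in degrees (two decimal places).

θ_B = arctan(n₂/n₁) = arctan(1.000/1.308) = 37.40°.
Since θ_B + θ_t = 90° at Brewster incidence, θ_t = 90° − 37.40° = 52.60°.

θ_t ≈ 52.60°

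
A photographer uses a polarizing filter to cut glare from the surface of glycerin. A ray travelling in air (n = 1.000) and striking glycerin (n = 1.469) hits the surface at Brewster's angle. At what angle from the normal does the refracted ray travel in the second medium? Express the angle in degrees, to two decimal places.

θ_t ≈ 34.24°

θ_B = arctan(n₂/n₁) = arctan(1.469/1.000) = 55.76°.
At Brewster's angle the reflected and refracted rays are perpendicular, so θ_t = 90° − θ_B = 90° − 55.76° = 34.24°.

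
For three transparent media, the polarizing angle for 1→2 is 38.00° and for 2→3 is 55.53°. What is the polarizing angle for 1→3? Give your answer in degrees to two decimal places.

θ_B ≈ 48.69°

n₂/n₁ = tan 38.00° = 0.7813 and n₃/n₂ = tan 55.53° = 1.4566.
n₃/n₁ = 1.1381. Then tan θ_B(1→3) = n₃/n₁, so θ_B(1→3) = arctan(1.1381) = 48.69°.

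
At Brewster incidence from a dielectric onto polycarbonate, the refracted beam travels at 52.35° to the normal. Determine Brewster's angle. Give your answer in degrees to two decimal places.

At Brewster's angle the reflected and refracted rays are perpendicular, so θ_B + θ_t = 90°.
θ_B = 90° − 52.35° = 37.65°.

θ_B ≈ 37.65°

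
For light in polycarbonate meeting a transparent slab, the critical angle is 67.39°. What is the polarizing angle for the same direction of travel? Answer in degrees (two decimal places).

At the critical angle sin θ_c = n₂/n₁, giving n₂/n₁ = sin 67.39° = 0.9231.
Then tan θ_B = n₂/n₁ = 0.9231, so θ_B = arctan 0.9231 = 42.71°.

θ_B ≈ 42.71°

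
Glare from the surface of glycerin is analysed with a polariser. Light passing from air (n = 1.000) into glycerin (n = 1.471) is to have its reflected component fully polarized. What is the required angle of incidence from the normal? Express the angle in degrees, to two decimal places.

tan θ_B = n₂/n₁ = 1.471/1.000 = 1.4710. Taking the arctangent, θ_B = 55.79°.

θ_B ≈ 55.79°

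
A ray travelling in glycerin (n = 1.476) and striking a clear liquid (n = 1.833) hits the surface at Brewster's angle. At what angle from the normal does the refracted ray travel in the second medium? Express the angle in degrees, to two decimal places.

tan θ_B = n₂/n₁ = 1.833/1.476 = 1.2419, so θ_B = 51.16°.
The refracted ray is perpendicular to the reflected ray, so θ_t = 90° − θ_B = 38.84°.

θ_t ≈ 38.84°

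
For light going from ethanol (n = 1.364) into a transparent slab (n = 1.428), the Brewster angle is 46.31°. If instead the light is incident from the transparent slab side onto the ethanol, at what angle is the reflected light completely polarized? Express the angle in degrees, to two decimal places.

tan θ_B' = n₁/n₂ = 1/tan θ_B, so θ_B' = 90° − θ_B.
θ_B' = 90° − 46.31° = 43.69°.

θ_B' ≈ 43.69°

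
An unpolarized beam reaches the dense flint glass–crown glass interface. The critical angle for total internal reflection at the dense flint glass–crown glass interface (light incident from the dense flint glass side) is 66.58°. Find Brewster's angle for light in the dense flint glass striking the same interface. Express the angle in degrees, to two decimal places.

θ_B ≈ 42.54°

sin θ_c = n₂/n₁, so n₂/n₁ = sin 66.58° = 0.9176.
Brewster: tan θ_B = n₂/n₁ = 0.9176.
θ_B = arctan(0.9176) = 42.54°.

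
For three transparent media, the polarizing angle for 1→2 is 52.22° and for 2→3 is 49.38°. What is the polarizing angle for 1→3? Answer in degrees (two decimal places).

θ_B ≈ 56.38°

tan θ_B(1→2) = n₂/n₁ = tan 52.22° = 1.2901.
tan θ_B(2→3) = n₃/n₂ = tan 49.38° = 1.1659.
So n₃/n₁ = (n₂/n₁)(n₃/n₂) = 1.2901 × 1.1659 = 1.5041.
θ_B(1→3) = arctan(1.5041) = 56.38°.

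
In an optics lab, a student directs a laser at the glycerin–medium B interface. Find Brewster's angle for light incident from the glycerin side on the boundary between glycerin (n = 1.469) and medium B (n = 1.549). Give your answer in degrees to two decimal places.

θ_B ≈ 46.52°

The reflected p-component vanishes when tan θ_B = n₂/n₁.
Brewster's condition: tan θ_B = n₂/n₁ = 1.549/1.469 = 1.0545.
θ_B = arctan(1.0545) = 46.52°.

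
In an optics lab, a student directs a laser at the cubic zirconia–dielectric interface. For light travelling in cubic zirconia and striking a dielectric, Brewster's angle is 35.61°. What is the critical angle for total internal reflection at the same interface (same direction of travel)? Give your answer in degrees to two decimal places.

From Brewster, n₂/n₁ = tan θ_B = tan 35.61° = 0.7162.
Then sin θ_c = n₂/n₁ = 0.7162, so θ_c = arcsin 0.7162 = 45.74°.

θ_c ≈ 45.74°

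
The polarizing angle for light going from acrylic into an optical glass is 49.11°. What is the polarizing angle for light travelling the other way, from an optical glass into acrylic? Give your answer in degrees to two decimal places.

Reversing the direction swaps n₁ and n₂, so tan θ_B' = 1/tan θ_B and θ_B' = 90° − θ_B.
Hence θ_B' = 90° − 49.11° = 40.89°.

θ_B' ≈ 40.89°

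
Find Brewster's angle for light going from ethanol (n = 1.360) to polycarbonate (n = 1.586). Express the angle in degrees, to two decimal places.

θ_B ≈ 49.39°

At Brewster's angle the reflected and refracted rays are perpendicular, which with Snell's law gives tan θ_B = n₂/n₁.
Brewster's condition: tan θ_B = n₂/n₁ = 1.586/1.360 = 1.1662.
θ_B = arctan(1.1662) = 49.39°.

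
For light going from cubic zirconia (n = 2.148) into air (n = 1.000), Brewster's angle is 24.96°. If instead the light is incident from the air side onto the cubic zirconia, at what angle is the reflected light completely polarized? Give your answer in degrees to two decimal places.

θ_B' ≈ 65.04°

Reversing the direction swaps n₁ and n₂, so tan θ_B' = 1/tan θ_B and θ_B' = 90° − θ_B.
Hence θ_B' = 90° − 24.96° = 65.04°.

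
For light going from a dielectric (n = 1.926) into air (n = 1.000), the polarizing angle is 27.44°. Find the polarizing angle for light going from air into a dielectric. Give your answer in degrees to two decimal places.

θ_B' ≈ 62.56°

tan θ_B' = n₁/n₂ = 1/tan θ_B, so θ_B' = 90° − θ_B.
θ_B' = 90° − 27.44° = 62.56°.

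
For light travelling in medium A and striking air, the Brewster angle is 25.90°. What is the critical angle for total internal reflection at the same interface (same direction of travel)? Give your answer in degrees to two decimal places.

From Brewster, n₂/n₁ = tan θ_B = tan 25.90° = 0.4856.
Then sin θ_c = n₂/n₁ = 0.4856, so θ_c = arcsin 0.4856 = 29.05°.

θ_c ≈ 29.05°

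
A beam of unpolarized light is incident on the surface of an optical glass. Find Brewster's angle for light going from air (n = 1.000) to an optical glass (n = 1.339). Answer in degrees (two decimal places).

θ_B ≈ 53.25°

tan θ_B = n₂/n₁ = 1.339/1.000 = 1.3390.
θ_B = arctan(1.3390) = 53.25°.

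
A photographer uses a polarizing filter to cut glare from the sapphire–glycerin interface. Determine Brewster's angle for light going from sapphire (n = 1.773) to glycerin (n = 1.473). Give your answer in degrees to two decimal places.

Here n₂/n₁ = 1.473/1.773 = 0.8308, and Brewster's law gives tan θ_B = n₂/n₁.
θ_B = arctan(0.8308) = 39.72°.

θ_B ≈ 39.72°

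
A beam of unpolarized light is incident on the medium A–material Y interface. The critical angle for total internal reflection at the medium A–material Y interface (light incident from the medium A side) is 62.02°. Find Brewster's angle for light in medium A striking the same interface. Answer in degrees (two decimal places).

θ_B ≈ 41.45°

n₂/n₁ = sin θ_c = sin 62.02° = 0.8831.
tan θ_B equals the same ratio, so θ_B = arctan(0.8831) = 41.45°.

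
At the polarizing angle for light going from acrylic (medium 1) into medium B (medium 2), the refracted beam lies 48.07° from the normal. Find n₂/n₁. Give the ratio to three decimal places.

n₂/n₁ ≈ 0.898

θ_B + θ_t = 90°, so θ_B = 90° − 48.07° = 41.93°.
Then n₂/n₁ = tan θ_B = tan 41.93° = 0.898.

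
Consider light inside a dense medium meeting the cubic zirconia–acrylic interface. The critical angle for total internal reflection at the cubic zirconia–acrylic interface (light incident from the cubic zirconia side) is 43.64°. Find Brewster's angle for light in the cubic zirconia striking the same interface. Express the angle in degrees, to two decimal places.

At the critical angle sin θ_c = n₂/n₁, giving n₂/n₁ = sin 43.64° = 0.6901.
Then tan θ_B = n₂/n₁ = 0.6901, so θ_B = arctan 0.6901 = 34.61°.

θ_B ≈ 34.61°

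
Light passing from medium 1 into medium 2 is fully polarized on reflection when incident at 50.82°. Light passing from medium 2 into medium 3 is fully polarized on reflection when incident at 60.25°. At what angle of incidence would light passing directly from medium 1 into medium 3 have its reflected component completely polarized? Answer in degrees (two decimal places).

θ_B ≈ 65.02°

Each Brewster angle gives a ratio: n₂/n₁ = tan 50.82° = 1.2270, n₃/n₂ = tan 60.25° = 1.7496.
n₃/n₁ = 2.1468. Then tan θ_B(1→3) = n₃/n₁, so θ_B(1→3) = arctan(2.1468) = 65.02°.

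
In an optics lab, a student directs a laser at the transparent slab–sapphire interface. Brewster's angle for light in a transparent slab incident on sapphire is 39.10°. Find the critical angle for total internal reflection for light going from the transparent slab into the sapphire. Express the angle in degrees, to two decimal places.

θ_c ≈ 54.36°

n₂/n₁ = tan 39.10° = 0.8127; the critical angle satisfies sin θ_c = n₂/n₁.
θ_c = arcsin(0.8127) = 54.36°.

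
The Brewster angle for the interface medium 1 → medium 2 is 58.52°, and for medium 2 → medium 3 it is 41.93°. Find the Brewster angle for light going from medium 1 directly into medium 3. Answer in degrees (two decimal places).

tan θ_B(1→2) = n₂/n₁ = tan 58.52° = 1.6331.
tan θ_B(2→3) = n₃/n₂ = tan 41.93° = 0.8982.
n₃/n₁ = 1.4669. Then tan θ_B(1→3) = n₃/n₁, so θ_B(1→3) = arctan(1.4669) = 55.72°.

θ_B ≈ 55.72°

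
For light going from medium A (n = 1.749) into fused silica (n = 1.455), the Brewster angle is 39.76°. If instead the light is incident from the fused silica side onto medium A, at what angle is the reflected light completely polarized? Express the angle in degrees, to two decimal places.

θ_B' ≈ 50.24°

tan θ_B' = n₁/n₂ = 1/tan θ_B, so θ_B' = 90° − θ_B.
θ_B' = 90° − 39.76° = 50.24°.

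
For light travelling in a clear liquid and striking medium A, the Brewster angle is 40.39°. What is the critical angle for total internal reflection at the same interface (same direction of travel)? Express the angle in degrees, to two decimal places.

θ_c ≈ 58.30°

n₂/n₁ = tan 40.39° = 0.8508; the critical angle satisfies sin θ_c = n₂/n₁.
θ_c = arcsin(0.8508) = 58.30°.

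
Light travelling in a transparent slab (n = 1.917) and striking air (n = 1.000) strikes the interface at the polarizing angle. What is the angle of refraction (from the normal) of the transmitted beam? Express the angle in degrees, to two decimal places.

First find Brewster's angle: tan θ_B = 1.000/1.917 = 0.5216, giving θ_B = 27.55°.
The refracted ray is perpendicular to the reflected ray, so θ_t = 90° − θ_B = 62.45°.

θ_t ≈ 62.45°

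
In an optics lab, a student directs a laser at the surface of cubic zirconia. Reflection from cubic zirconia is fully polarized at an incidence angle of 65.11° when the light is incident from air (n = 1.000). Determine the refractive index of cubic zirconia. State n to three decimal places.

n ≈ 2.155

At Brewster's angle, tan θ_B = n₂/n₁ with n₁ on the incident side (air) and n₂ on the transmitted side (cubic zirconia).
n₂ = n₁ tan θ_B = 1.000 × tan 65.11° = 2.155.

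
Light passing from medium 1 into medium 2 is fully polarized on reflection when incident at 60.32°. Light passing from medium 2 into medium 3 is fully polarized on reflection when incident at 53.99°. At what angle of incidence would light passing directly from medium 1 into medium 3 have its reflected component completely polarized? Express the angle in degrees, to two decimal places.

θ_B ≈ 67.50°

Each Brewster angle gives a ratio: n₂/n₁ = tan 60.32° = 1.7546, n₃/n₂ = tan 53.99° = 1.3759.
n₃/n₁ = 2.4141. Then tan θ_B(1→3) = n₃/n₁, so θ_B(1→3) = arctan(2.4141) = 67.50°.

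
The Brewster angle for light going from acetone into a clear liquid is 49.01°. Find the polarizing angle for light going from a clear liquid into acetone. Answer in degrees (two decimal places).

θ_B' ≈ 40.99°

Reversing the direction swaps n₁ and n₂, so tan θ_B' = 1/tan θ_B and θ_B' = 90° − θ_B.
Hence θ_B' = 90° − 49.01° = 40.99°.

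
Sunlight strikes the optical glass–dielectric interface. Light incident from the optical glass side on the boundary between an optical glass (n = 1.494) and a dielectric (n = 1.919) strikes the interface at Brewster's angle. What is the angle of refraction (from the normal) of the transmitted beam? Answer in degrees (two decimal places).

tan θ_B = n₂/n₁ = 1.919/1.494 = 1.2845, so θ_B = 52.10°.
Since θ_B + θ_t = 90° at Brewster incidence, θ_t = 90° − 52.10° = 37.90°.

θ_t ≈ 37.90°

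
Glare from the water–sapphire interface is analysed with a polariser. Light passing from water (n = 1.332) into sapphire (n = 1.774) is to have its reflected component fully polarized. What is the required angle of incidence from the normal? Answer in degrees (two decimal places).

θ_B ≈ 53.10°

tan θ_B = n₂/n₁ = 1.774/1.332 = 1.3318.
θ_B = arctan(1.3318) = 53.10°.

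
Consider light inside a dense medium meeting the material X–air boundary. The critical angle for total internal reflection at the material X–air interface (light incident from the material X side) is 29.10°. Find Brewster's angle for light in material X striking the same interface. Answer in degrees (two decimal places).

θ_B ≈ 25.94°

n₂/n₁ = sin θ_c = sin 29.10° = 0.4863.
tan θ_B equals the same ratio, so θ_B = arctan(0.4863) = 25.94°.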